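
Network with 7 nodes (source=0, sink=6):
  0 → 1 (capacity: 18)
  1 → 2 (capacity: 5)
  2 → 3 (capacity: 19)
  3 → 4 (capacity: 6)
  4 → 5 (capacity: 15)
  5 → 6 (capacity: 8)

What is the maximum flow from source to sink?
Maximum flow = 5

Max flow: 5

Flow assignment:
  0 → 1: 5/18
  1 → 2: 5/5
  2 → 3: 5/19
  3 → 4: 5/6
  4 → 5: 5/15
  5 → 6: 5/8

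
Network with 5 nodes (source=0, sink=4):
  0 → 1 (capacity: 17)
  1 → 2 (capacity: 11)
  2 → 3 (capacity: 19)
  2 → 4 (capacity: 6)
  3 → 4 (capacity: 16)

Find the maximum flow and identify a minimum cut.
Max flow = 11, Min cut edges: (1,2)

Maximum flow: 11
Minimum cut: (1,2)
Partition: S = [0, 1], T = [2, 3, 4]

Max-flow min-cut theorem verified: both equal 11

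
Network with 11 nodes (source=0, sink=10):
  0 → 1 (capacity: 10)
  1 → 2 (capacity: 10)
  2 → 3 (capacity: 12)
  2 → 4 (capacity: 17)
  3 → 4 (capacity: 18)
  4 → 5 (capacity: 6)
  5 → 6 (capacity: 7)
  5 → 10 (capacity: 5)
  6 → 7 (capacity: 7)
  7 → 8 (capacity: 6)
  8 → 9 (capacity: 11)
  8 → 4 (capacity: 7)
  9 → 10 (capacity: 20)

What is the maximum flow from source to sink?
Maximum flow = 6

Max flow: 6

Flow assignment:
  0 → 1: 6/10
  1 → 2: 6/10
  2 → 4: 6/17
  4 → 5: 6/6
  5 → 6: 1/7
  5 → 10: 5/5
  6 → 7: 1/7
  7 → 8: 1/6
  8 → 9: 1/11
  9 → 10: 1/20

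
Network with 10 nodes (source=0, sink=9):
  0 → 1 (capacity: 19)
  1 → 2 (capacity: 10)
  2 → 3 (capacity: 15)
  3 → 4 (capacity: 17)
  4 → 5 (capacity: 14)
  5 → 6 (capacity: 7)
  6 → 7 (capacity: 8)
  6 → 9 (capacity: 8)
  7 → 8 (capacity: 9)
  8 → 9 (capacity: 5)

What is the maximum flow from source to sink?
Maximum flow = 7

Max flow: 7

Flow assignment:
  0 → 1: 7/19
  1 → 2: 7/10
  2 → 3: 7/15
  3 → 4: 7/17
  4 → 5: 7/14
  5 → 6: 7/7
  6 → 9: 7/8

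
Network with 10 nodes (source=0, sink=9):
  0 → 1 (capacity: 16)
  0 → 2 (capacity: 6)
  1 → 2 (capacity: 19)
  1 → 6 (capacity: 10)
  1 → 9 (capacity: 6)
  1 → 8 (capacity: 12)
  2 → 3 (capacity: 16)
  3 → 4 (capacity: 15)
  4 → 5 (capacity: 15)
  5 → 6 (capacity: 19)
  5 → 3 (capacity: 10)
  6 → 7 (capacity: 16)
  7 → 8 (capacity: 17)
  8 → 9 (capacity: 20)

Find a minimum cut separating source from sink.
Min cut value = 22, edges: (0,1), (0,2)

Min cut value: 22
Partition: S = [0], T = [1, 2, 3, 4, 5, 6, 7, 8, 9]
Cut edges: (0,1), (0,2)

By max-flow min-cut theorem, max flow = min cut = 22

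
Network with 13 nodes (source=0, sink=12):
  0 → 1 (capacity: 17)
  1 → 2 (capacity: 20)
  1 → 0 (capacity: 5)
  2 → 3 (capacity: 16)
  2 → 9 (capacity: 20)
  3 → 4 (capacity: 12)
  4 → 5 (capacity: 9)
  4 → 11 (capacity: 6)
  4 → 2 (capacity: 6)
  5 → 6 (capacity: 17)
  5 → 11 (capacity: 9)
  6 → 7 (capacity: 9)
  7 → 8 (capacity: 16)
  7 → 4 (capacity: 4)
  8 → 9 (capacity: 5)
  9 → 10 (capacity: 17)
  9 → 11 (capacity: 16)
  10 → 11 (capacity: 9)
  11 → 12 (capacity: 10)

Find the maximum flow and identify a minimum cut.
Max flow = 10, Min cut edges: (11,12)

Maximum flow: 10
Minimum cut: (11,12)
Partition: S = [0, 1, 2, 3, 4, 5, 6, 7, 8, 9, 10, 11], T = [12]

Max-flow min-cut theorem verified: both equal 10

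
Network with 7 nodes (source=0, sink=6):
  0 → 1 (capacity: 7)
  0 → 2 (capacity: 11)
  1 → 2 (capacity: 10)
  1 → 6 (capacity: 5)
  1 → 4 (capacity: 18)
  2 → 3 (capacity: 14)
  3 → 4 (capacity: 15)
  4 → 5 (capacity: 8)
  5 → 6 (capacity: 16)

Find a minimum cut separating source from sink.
Min cut value = 13, edges: (1,6), (4,5)

Min cut value: 13
Partition: S = [0, 1, 2, 3, 4], T = [5, 6]
Cut edges: (1,6), (4,5)

By max-flow min-cut theorem, max flow = min cut = 13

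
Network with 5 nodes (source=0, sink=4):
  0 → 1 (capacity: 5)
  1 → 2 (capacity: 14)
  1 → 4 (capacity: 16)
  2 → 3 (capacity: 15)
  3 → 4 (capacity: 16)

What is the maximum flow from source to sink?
Maximum flow = 5

Max flow: 5

Flow assignment:
  0 → 1: 5/5
  1 → 4: 5/16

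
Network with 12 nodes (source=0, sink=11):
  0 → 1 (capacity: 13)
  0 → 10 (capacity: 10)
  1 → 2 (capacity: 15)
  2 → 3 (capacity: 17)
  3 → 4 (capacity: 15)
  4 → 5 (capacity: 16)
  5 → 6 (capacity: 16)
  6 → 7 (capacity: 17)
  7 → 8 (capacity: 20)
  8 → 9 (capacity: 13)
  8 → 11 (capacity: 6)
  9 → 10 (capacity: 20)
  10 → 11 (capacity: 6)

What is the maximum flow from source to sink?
Maximum flow = 12

Max flow: 12

Flow assignment:
  0 → 1: 12/13
  1 → 2: 12/15
  2 → 3: 12/17
  3 → 4: 12/15
  4 → 5: 12/16
  5 → 6: 12/16
  6 → 7: 12/17
  7 → 8: 12/20
  8 → 9: 6/13
  8 → 11: 6/6
  9 → 10: 6/20
  10 → 11: 6/6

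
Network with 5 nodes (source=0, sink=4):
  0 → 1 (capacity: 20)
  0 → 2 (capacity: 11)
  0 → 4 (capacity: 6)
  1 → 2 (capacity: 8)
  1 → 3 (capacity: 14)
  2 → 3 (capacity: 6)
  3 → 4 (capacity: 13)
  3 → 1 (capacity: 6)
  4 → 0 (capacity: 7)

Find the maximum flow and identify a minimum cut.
Max flow = 19, Min cut edges: (0,4), (3,4)

Maximum flow: 19
Minimum cut: (0,4), (3,4)
Partition: S = [0, 1, 2, 3], T = [4]

Max-flow min-cut theorem verified: both equal 19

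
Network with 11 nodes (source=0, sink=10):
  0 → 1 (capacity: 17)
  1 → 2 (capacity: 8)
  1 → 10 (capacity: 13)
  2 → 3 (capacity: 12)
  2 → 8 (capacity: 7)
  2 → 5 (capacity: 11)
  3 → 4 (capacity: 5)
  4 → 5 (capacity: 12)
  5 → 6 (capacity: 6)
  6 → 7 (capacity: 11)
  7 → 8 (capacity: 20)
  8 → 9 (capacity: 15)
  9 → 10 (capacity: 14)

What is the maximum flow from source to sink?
Maximum flow = 17

Max flow: 17

Flow assignment:
  0 → 1: 17/17
  1 → 2: 4/8
  1 → 10: 13/13
  2 → 8: 4/7
  8 → 9: 4/15
  9 → 10: 4/14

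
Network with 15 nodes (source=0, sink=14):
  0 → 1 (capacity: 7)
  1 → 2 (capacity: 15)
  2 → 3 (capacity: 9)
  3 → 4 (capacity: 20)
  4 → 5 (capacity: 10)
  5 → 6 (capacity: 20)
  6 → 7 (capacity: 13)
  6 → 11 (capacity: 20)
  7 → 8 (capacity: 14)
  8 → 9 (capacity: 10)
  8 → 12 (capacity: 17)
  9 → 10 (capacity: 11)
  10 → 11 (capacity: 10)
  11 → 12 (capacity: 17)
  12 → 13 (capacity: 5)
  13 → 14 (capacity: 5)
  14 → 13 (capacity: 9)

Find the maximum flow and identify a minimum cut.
Max flow = 5, Min cut edges: (13,14)

Maximum flow: 5
Minimum cut: (13,14)
Partition: S = [0, 1, 2, 3, 4, 5, 6, 7, 8, 9, 10, 11, 12, 13], T = [14]

Max-flow min-cut theorem verified: both equal 5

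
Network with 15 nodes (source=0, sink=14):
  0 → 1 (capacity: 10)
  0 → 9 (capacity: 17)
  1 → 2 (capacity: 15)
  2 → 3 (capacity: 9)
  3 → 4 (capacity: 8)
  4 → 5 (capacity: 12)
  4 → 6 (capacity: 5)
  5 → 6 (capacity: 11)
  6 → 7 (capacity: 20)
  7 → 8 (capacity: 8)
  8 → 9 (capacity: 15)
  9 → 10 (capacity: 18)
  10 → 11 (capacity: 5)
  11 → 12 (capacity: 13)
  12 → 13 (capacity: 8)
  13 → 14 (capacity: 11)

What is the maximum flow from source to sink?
Maximum flow = 5

Max flow: 5

Flow assignment:
  0 → 1: 5/10
  1 → 2: 5/15
  2 → 3: 5/9
  3 → 4: 5/8
  4 → 5: 3/12
  4 → 6: 2/5
  5 → 6: 3/11
  6 → 7: 5/20
  7 → 8: 5/8
  8 → 9: 5/15
  9 → 10: 5/18
  10 → 11: 5/5
  11 → 12: 5/13
  12 → 13: 5/8
  13 → 14: 5/11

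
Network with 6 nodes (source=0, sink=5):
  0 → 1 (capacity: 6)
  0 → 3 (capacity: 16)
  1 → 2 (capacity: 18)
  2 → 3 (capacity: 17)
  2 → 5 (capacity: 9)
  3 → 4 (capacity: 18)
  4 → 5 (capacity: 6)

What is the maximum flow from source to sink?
Maximum flow = 12

Max flow: 12

Flow assignment:
  0 → 1: 6/6
  0 → 3: 6/16
  1 → 2: 6/18
  2 → 5: 6/9
  3 → 4: 6/18
  4 → 5: 6/6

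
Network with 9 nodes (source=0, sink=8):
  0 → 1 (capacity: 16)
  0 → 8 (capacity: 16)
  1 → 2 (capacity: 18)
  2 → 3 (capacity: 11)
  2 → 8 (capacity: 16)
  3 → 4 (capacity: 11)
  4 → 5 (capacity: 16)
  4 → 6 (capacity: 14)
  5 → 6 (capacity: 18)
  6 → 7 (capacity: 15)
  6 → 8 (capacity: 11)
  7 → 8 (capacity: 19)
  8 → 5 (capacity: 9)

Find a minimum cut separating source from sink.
Min cut value = 32, edges: (0,1), (0,8)

Min cut value: 32
Partition: S = [0], T = [1, 2, 3, 4, 5, 6, 7, 8]
Cut edges: (0,1), (0,8)

By max-flow min-cut theorem, max flow = min cut = 32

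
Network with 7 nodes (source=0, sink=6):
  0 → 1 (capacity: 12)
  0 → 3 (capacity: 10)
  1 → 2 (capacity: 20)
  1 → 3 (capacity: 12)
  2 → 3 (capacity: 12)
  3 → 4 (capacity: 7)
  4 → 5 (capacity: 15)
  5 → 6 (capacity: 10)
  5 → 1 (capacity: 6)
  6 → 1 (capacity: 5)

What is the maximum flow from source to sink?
Maximum flow = 7

Max flow: 7

Flow assignment:
  0 → 3: 7/10
  3 → 4: 7/7
  4 → 5: 7/15
  5 → 6: 7/10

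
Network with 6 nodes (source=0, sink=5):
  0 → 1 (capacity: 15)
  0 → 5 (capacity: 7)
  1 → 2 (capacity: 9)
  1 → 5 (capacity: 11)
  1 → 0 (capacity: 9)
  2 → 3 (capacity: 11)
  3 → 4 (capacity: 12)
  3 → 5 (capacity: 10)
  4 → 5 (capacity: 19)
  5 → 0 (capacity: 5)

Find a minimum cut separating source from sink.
Min cut value = 22, edges: (0,1), (0,5)

Min cut value: 22
Partition: S = [0], T = [1, 2, 3, 4, 5]
Cut edges: (0,1), (0,5)

By max-flow min-cut theorem, max flow = min cut = 22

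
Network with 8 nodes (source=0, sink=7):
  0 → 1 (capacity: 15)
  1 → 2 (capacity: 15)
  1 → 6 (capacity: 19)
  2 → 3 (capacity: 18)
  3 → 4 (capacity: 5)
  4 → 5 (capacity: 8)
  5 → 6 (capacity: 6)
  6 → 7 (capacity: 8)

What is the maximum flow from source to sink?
Maximum flow = 8

Max flow: 8

Flow assignment:
  0 → 1: 8/15
  1 → 6: 8/19
  6 → 7: 8/8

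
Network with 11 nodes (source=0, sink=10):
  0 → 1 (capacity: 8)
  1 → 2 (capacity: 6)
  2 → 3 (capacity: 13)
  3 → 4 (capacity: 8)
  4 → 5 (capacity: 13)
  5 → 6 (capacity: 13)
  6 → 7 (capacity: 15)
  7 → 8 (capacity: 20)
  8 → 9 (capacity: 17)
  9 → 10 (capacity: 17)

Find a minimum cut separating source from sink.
Min cut value = 6, edges: (1,2)

Min cut value: 6
Partition: S = [0, 1], T = [2, 3, 4, 5, 6, 7, 8, 9, 10]
Cut edges: (1,2)

By max-flow min-cut theorem, max flow = min cut = 6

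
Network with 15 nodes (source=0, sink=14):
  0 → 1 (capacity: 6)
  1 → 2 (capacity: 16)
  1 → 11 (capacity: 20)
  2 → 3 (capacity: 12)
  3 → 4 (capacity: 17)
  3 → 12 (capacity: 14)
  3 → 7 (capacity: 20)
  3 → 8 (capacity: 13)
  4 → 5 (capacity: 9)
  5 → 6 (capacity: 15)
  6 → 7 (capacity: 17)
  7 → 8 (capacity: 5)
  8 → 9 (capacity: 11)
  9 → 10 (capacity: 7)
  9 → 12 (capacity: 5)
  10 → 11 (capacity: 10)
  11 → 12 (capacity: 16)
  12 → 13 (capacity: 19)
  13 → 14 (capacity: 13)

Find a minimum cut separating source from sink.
Min cut value = 6, edges: (0,1)

Min cut value: 6
Partition: S = [0], T = [1, 2, 3, 4, 5, 6, 7, 8, 9, 10, 11, 12, 13, 14]
Cut edges: (0,1)

By max-flow min-cut theorem, max flow = min cut = 6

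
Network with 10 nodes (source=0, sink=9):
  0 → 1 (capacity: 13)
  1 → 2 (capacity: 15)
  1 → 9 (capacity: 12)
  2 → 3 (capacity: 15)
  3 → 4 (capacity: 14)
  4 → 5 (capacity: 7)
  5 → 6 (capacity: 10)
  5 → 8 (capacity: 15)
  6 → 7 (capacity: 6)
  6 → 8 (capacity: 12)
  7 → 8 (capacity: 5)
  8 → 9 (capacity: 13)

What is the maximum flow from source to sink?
Maximum flow = 13

Max flow: 13

Flow assignment:
  0 → 1: 13/13
  1 → 2: 1/15
  1 → 9: 12/12
  2 → 3: 1/15
  3 → 4: 1/14
  4 → 5: 1/7
  5 → 8: 1/15
  8 → 9: 1/13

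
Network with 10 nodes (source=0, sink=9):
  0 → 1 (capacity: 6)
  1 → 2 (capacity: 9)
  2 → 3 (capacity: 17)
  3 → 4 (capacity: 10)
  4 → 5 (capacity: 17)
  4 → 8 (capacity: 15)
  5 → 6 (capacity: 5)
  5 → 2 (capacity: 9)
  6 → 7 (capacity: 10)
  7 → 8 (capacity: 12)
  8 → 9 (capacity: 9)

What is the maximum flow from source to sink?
Maximum flow = 6

Max flow: 6

Flow assignment:
  0 → 1: 6/6
  1 → 2: 6/9
  2 → 3: 6/17
  3 → 4: 6/10
  4 → 8: 6/15
  8 → 9: 6/9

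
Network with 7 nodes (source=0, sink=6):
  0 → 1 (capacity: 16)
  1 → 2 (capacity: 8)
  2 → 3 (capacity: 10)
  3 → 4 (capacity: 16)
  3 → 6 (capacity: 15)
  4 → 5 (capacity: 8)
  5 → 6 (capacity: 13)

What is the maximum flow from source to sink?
Maximum flow = 8

Max flow: 8

Flow assignment:
  0 → 1: 8/16
  1 → 2: 8/8
  2 → 3: 8/10
  3 → 6: 8/15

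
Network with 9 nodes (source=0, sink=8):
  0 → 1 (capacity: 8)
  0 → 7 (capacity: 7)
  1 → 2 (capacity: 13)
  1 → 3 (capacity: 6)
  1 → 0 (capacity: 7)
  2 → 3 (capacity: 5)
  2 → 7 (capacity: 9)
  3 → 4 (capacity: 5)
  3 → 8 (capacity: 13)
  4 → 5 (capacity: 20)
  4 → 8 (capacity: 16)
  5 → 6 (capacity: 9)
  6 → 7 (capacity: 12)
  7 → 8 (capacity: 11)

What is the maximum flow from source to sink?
Maximum flow = 15

Max flow: 15

Flow assignment:
  0 → 1: 8/8
  0 → 7: 7/7
  1 → 2: 2/13
  1 → 3: 6/6
  2 → 3: 2/5
  3 → 8: 8/13
  7 → 8: 7/11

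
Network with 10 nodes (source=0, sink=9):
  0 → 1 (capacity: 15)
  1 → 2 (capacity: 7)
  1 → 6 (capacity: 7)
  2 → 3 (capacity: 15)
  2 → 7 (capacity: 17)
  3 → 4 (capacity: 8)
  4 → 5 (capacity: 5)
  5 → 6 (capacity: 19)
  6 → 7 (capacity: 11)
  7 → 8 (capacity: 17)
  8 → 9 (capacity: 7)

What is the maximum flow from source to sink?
Maximum flow = 7

Max flow: 7

Flow assignment:
  0 → 1: 7/15
  1 → 6: 7/7
  6 → 7: 7/11
  7 → 8: 7/17
  8 → 9: 7/7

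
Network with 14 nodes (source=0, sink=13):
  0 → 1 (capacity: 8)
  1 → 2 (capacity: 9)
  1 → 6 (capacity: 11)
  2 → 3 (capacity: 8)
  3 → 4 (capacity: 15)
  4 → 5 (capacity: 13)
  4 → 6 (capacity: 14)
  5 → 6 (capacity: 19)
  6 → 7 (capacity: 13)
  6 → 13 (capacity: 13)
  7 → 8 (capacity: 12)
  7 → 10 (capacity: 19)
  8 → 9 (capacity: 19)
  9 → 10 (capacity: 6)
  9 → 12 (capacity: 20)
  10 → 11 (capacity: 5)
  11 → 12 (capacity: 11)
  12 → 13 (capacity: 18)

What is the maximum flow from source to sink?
Maximum flow = 8

Max flow: 8

Flow assignment:
  0 → 1: 8/8
  1 → 6: 8/11
  6 → 13: 8/13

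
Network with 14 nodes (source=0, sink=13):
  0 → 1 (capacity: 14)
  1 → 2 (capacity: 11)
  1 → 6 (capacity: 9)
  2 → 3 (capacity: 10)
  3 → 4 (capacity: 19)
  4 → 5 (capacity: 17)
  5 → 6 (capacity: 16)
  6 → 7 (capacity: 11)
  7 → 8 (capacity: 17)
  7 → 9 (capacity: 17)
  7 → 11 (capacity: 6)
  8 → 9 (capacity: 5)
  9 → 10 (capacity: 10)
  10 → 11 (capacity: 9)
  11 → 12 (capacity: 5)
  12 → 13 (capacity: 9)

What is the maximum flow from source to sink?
Maximum flow = 5

Max flow: 5

Flow assignment:
  0 → 1: 5/14
  1 → 2: 5/11
  2 → 3: 5/10
  3 → 4: 5/19
  4 → 5: 5/17
  5 → 6: 5/16
  6 → 7: 5/11
  7 → 9: 5/17
  9 → 10: 5/10
  10 → 11: 5/9
  11 → 12: 5/5
  12 → 13: 5/9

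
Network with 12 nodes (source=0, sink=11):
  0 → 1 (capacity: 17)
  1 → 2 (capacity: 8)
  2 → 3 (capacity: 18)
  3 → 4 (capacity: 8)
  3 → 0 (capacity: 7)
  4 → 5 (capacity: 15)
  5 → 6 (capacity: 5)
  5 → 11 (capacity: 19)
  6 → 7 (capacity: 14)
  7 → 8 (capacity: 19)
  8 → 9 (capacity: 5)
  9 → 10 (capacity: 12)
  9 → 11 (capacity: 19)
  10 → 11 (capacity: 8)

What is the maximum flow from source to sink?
Maximum flow = 8

Max flow: 8

Flow assignment:
  0 → 1: 8/17
  1 → 2: 8/8
  2 → 3: 8/18
  3 → 4: 8/8
  4 → 5: 8/15
  5 → 11: 8/19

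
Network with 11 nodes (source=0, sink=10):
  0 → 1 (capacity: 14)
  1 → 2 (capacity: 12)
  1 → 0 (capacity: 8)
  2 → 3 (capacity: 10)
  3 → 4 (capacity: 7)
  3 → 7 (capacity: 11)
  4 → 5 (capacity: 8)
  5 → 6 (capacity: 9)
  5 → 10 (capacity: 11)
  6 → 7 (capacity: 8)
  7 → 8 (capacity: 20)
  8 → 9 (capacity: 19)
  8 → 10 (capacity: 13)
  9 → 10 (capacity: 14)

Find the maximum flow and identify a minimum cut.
Max flow = 10, Min cut edges: (2,3)

Maximum flow: 10
Minimum cut: (2,3)
Partition: S = [0, 1, 2], T = [3, 4, 5, 6, 7, 8, 9, 10]

Max-flow min-cut theorem verified: both equal 10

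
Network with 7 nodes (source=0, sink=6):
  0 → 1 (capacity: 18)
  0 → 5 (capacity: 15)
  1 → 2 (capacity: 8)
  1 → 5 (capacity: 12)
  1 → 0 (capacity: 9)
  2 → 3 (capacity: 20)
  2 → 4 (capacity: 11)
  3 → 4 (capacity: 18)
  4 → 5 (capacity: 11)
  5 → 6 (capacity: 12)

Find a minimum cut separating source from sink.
Min cut value = 12, edges: (5,6)

Min cut value: 12
Partition: S = [0, 1, 2, 3, 4, 5], T = [6]
Cut edges: (5,6)

By max-flow min-cut theorem, max flow = min cut = 12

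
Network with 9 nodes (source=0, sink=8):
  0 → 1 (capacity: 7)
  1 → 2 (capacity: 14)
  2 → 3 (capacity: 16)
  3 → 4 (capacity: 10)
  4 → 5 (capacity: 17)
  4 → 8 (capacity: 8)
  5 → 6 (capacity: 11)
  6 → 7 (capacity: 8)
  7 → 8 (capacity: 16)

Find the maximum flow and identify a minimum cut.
Max flow = 7, Min cut edges: (0,1)

Maximum flow: 7
Minimum cut: (0,1)
Partition: S = [0], T = [1, 2, 3, 4, 5, 6, 7, 8]

Max-flow min-cut theorem verified: both equal 7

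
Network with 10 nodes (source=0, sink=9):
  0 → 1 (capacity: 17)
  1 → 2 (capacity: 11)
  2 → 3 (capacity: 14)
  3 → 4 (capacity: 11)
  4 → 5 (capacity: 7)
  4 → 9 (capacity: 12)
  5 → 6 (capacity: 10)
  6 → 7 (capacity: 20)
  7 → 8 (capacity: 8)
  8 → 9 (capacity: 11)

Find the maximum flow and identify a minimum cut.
Max flow = 11, Min cut edges: (3,4)

Maximum flow: 11
Minimum cut: (3,4)
Partition: S = [0, 1, 2, 3], T = [4, 5, 6, 7, 8, 9]

Max-flow min-cut theorem verified: both equal 11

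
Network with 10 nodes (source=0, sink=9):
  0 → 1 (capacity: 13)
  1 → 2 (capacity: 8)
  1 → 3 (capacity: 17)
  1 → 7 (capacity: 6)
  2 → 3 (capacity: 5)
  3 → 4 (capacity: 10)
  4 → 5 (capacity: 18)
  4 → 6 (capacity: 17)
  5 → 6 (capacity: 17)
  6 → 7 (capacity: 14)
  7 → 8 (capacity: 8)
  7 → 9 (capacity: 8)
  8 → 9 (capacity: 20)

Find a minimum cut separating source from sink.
Min cut value = 13, edges: (0,1)

Min cut value: 13
Partition: S = [0], T = [1, 2, 3, 4, 5, 6, 7, 8, 9]
Cut edges: (0,1)

By max-flow min-cut theorem, max flow = min cut = 13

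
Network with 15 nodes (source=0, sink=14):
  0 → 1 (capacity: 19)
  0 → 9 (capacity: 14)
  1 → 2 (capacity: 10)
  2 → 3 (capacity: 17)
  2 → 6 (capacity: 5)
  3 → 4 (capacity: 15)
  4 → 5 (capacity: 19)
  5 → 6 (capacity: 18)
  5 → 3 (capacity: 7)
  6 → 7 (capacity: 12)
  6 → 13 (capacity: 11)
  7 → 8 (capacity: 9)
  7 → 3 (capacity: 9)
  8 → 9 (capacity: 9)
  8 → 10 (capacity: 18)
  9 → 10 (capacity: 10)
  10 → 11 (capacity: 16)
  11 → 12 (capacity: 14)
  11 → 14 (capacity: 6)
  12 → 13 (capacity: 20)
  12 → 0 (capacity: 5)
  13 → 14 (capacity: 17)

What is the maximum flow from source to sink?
Maximum flow = 20

Max flow: 20

Flow assignment:
  0 → 1: 10/19
  0 → 9: 10/14
  1 → 2: 10/10
  2 → 3: 5/17
  2 → 6: 5/5
  3 → 4: 5/15
  4 → 5: 5/19
  5 → 6: 5/18
  6 → 13: 10/11
  9 → 10: 10/10
  10 → 11: 10/16
  11 → 12: 4/14
  11 → 14: 6/6
  12 → 13: 4/20
  13 → 14: 14/17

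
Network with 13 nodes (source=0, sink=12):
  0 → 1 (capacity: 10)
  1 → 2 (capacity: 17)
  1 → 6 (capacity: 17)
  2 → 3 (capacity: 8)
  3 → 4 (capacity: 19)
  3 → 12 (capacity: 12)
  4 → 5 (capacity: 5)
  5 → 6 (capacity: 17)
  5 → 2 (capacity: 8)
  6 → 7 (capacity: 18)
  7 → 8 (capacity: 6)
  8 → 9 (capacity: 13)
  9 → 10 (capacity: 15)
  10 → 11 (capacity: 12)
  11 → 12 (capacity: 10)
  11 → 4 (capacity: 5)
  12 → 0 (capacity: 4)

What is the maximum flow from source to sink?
Maximum flow = 10

Max flow: 10

Flow assignment:
  0 → 1: 10/10
  1 → 2: 8/17
  1 → 6: 2/17
  2 → 3: 8/8
  3 → 12: 8/12
  6 → 7: 2/18
  7 → 8: 2/6
  8 → 9: 2/13
  9 → 10: 2/15
  10 → 11: 2/12
  11 → 12: 2/10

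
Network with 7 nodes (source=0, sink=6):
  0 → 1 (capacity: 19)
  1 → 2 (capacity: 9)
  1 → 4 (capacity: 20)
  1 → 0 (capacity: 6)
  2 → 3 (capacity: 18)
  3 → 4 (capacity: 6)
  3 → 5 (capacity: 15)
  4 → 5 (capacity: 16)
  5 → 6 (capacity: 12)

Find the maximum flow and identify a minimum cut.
Max flow = 12, Min cut edges: (5,6)

Maximum flow: 12
Minimum cut: (5,6)
Partition: S = [0, 1, 2, 3, 4, 5], T = [6]

Max-flow min-cut theorem verified: both equal 12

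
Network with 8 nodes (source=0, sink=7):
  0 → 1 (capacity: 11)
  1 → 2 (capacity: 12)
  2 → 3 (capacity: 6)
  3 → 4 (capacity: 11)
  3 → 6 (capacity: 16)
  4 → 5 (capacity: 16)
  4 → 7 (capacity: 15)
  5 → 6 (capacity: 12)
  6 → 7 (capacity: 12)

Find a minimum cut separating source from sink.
Min cut value = 6, edges: (2,3)

Min cut value: 6
Partition: S = [0, 1, 2], T = [3, 4, 5, 6, 7]
Cut edges: (2,3)

By max-flow min-cut theorem, max flow = min cut = 6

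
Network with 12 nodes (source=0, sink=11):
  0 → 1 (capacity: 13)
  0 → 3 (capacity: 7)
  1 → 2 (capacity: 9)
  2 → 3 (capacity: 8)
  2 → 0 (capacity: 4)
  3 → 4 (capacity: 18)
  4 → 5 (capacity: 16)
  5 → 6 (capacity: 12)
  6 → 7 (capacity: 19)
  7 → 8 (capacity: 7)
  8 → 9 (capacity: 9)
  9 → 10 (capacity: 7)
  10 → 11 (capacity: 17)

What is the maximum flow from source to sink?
Maximum flow = 7

Max flow: 7

Flow assignment:
  0 → 1: 9/13
  1 → 2: 9/9
  2 → 3: 7/8
  2 → 0: 2/4
  3 → 4: 7/18
  4 → 5: 7/16
  5 → 6: 7/12
  6 → 7: 7/19
  7 → 8: 7/7
  8 → 9: 7/9
  9 → 10: 7/7
  10 → 11: 7/17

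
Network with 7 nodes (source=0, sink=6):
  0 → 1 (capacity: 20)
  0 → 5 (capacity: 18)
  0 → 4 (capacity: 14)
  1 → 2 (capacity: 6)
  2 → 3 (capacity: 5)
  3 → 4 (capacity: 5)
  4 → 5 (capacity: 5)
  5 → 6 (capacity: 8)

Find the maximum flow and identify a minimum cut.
Max flow = 8, Min cut edges: (5,6)

Maximum flow: 8
Minimum cut: (5,6)
Partition: S = [0, 1, 2, 3, 4, 5], T = [6]

Max-flow min-cut theorem verified: both equal 8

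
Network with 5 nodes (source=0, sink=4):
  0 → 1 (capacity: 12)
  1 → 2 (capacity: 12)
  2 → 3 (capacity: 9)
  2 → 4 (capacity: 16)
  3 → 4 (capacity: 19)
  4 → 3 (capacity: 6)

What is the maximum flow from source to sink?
Maximum flow = 12

Max flow: 12

Flow assignment:
  0 → 1: 12/12
  1 → 2: 12/12
  2 → 4: 12/16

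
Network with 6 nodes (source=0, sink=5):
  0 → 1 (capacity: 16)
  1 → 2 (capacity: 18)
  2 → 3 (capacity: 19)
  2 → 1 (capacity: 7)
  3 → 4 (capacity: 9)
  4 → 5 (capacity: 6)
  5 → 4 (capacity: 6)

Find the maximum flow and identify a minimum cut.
Max flow = 6, Min cut edges: (4,5)

Maximum flow: 6
Minimum cut: (4,5)
Partition: S = [0, 1, 2, 3, 4], T = [5]

Max-flow min-cut theorem verified: both equal 6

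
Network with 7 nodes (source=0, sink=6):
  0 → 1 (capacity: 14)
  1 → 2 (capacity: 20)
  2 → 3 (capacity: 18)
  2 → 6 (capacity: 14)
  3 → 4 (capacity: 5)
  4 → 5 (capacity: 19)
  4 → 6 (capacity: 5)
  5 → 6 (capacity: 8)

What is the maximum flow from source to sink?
Maximum flow = 14

Max flow: 14

Flow assignment:
  0 → 1: 14/14
  1 → 2: 14/20
  2 → 6: 14/14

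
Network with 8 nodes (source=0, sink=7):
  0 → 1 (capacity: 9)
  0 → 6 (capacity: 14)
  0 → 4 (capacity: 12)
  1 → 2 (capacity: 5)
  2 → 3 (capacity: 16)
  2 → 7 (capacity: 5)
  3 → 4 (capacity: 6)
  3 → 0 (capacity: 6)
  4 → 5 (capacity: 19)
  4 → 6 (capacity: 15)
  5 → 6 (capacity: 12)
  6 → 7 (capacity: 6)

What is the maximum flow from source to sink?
Maximum flow = 11

Max flow: 11

Flow assignment:
  0 → 1: 5/9
  0 → 6: 6/14
  1 → 2: 5/5
  2 → 7: 5/5
  6 → 7: 6/6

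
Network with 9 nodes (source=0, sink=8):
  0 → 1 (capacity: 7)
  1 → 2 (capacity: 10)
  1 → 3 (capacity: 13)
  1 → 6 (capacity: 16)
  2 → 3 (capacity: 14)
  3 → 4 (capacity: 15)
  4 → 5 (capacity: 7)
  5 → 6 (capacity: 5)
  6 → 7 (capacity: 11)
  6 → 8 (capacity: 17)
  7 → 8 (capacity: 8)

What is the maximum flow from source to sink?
Maximum flow = 7

Max flow: 7

Flow assignment:
  0 → 1: 7/7
  1 → 6: 7/16
  6 → 8: 7/17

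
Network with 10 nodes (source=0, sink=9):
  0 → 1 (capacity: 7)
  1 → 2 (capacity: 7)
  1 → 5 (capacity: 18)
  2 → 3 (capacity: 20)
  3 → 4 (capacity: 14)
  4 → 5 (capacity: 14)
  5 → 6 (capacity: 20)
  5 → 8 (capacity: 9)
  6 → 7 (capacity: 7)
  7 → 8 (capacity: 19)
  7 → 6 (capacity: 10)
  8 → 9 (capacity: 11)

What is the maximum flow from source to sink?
Maximum flow = 7

Max flow: 7

Flow assignment:
  0 → 1: 7/7
  1 → 5: 7/18
  5 → 8: 7/9
  8 → 9: 7/11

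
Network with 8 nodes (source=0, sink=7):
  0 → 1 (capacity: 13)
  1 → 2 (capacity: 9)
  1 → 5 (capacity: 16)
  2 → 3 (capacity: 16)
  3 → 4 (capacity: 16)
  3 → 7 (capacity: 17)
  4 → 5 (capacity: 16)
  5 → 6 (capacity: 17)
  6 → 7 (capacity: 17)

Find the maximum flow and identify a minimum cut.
Max flow = 13, Min cut edges: (0,1)

Maximum flow: 13
Minimum cut: (0,1)
Partition: S = [0], T = [1, 2, 3, 4, 5, 6, 7]

Max-flow min-cut theorem verified: both equal 13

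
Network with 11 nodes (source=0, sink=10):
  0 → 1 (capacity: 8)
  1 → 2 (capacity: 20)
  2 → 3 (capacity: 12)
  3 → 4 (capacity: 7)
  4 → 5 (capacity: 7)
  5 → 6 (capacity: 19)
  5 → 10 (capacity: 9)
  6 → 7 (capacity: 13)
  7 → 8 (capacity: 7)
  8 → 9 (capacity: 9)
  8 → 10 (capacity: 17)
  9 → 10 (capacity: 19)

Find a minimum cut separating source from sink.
Min cut value = 7, edges: (4,5)

Min cut value: 7
Partition: S = [0, 1, 2, 3, 4], T = [5, 6, 7, 8, 9, 10]
Cut edges: (4,5)

By max-flow min-cut theorem, max flow = min cut = 7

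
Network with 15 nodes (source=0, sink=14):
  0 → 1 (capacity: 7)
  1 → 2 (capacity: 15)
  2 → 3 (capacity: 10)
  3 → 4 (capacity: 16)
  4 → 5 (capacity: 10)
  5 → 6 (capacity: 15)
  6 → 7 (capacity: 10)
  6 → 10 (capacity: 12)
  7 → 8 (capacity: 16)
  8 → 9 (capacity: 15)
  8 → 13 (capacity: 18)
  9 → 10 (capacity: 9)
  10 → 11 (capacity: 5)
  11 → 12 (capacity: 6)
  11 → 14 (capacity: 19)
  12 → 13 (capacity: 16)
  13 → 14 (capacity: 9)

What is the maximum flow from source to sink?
Maximum flow = 7

Max flow: 7

Flow assignment:
  0 → 1: 7/7
  1 → 2: 7/15
  2 → 3: 7/10
  3 → 4: 7/16
  4 → 5: 7/10
  5 → 6: 7/15
  6 → 7: 2/10
  6 → 10: 5/12
  7 → 8: 2/16
  8 → 13: 2/18
  10 → 11: 5/5
  11 → 14: 5/19
  13 → 14: 2/9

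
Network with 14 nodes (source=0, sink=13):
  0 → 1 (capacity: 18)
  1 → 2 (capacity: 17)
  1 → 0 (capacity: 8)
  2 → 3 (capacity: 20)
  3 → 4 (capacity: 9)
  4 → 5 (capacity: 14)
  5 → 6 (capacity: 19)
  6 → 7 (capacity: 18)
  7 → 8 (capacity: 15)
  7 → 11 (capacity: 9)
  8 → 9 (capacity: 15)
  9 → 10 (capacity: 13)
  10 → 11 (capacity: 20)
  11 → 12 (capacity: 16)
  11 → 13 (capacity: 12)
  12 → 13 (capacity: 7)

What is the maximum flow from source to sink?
Maximum flow = 9

Max flow: 9

Flow assignment:
  0 → 1: 9/18
  1 → 2: 9/17
  2 → 3: 9/20
  3 → 4: 9/9
  4 → 5: 9/14
  5 → 6: 9/19
  6 → 7: 9/18
  7 → 11: 9/9
  11 → 13: 9/12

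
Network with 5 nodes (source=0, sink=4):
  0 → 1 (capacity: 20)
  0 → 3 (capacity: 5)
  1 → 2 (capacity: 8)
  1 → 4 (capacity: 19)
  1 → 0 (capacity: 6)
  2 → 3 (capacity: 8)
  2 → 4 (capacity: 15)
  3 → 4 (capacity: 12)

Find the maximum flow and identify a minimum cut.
Max flow = 25, Min cut edges: (0,1), (0,3)

Maximum flow: 25
Minimum cut: (0,1), (0,3)
Partition: S = [0], T = [1, 2, 3, 4]

Max-flow min-cut theorem verified: both equal 25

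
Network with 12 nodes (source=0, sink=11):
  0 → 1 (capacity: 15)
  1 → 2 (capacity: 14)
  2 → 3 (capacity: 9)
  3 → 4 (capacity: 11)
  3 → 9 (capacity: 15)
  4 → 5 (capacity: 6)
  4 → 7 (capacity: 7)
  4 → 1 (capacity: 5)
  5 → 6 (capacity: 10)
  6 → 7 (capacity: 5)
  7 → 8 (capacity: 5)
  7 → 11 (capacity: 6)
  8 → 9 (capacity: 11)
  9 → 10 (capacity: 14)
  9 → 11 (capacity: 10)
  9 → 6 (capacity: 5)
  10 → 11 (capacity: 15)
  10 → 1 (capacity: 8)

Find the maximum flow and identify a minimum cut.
Max flow = 9, Min cut edges: (2,3)

Maximum flow: 9
Minimum cut: (2,3)
Partition: S = [0, 1, 2], T = [3, 4, 5, 6, 7, 8, 9, 10, 11]

Max-flow min-cut theorem verified: both equal 9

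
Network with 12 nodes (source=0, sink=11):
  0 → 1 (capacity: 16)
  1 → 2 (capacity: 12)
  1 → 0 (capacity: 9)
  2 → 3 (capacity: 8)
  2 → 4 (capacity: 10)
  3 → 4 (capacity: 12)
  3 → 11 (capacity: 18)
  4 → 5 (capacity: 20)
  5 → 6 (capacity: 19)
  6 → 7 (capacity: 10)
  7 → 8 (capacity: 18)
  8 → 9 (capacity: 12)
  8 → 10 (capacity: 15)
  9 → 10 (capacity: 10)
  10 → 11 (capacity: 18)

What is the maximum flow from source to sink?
Maximum flow = 12

Max flow: 12

Flow assignment:
  0 → 1: 12/16
  1 → 2: 12/12
  2 → 3: 8/8
  2 → 4: 4/10
  3 → 11: 8/18
  4 → 5: 4/20
  5 → 6: 4/19
  6 → 7: 4/10
  7 → 8: 4/18
  8 → 10: 4/15
  10 → 11: 4/18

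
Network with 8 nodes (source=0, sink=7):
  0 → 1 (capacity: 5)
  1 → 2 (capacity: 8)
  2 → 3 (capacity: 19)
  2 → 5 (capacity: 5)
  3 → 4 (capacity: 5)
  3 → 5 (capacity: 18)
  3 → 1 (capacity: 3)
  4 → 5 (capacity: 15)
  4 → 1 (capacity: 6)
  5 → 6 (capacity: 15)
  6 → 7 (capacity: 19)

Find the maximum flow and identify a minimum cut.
Max flow = 5, Min cut edges: (0,1)

Maximum flow: 5
Minimum cut: (0,1)
Partition: S = [0], T = [1, 2, 3, 4, 5, 6, 7]

Max-flow min-cut theorem verified: both equal 5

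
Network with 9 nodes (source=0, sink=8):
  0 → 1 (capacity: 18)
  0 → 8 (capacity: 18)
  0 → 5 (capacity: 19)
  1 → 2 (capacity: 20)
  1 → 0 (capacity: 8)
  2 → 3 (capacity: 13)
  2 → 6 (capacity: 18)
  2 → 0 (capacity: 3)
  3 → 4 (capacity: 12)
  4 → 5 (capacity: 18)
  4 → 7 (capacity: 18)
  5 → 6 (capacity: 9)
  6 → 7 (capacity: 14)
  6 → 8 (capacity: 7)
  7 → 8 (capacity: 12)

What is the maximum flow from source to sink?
Maximum flow = 37

Max flow: 37

Flow assignment:
  0 → 1: 18/18
  0 → 8: 18/18
  0 → 5: 3/19
  1 → 2: 18/20
  2 → 3: 6/13
  2 → 6: 10/18
  2 → 0: 2/3
  3 → 4: 6/12
  4 → 5: 6/18
  5 → 6: 9/9
  6 → 7: 12/14
  6 → 8: 7/7
  7 → 8: 12/12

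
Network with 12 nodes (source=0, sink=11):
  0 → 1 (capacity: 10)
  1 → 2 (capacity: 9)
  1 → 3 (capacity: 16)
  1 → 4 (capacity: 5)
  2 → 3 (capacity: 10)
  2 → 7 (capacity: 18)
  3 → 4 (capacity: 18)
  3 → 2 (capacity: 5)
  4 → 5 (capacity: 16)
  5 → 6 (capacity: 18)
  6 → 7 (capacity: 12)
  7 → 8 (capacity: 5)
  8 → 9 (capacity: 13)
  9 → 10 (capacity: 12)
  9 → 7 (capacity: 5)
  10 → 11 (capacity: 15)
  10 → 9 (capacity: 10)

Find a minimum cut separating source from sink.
Min cut value = 5, edges: (7,8)

Min cut value: 5
Partition: S = [0, 1, 2, 3, 4, 5, 6, 7], T = [8, 9, 10, 11]
Cut edges: (7,8)

By max-flow min-cut theorem, max flow = min cut = 5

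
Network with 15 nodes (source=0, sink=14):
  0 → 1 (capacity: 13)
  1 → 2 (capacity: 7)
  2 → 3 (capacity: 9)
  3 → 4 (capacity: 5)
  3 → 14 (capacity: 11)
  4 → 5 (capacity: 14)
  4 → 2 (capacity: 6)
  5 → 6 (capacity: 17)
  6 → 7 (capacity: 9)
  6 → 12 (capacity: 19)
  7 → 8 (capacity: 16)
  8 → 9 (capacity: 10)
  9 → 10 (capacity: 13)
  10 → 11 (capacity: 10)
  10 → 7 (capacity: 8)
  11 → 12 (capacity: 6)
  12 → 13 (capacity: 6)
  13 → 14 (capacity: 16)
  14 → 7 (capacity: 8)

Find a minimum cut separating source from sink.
Min cut value = 7, edges: (1,2)

Min cut value: 7
Partition: S = [0, 1], T = [2, 3, 4, 5, 6, 7, 8, 9, 10, 11, 12, 13, 14]
Cut edges: (1,2)

By max-flow min-cut theorem, max flow = min cut = 7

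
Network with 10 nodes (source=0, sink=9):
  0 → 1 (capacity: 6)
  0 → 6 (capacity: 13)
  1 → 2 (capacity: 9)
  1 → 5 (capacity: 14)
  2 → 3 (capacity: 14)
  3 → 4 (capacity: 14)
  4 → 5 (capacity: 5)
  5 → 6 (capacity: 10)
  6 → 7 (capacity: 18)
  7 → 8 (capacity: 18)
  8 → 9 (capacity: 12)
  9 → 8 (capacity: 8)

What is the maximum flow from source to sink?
Maximum flow = 12

Max flow: 12

Flow assignment:
  0 → 1: 6/6
  0 → 6: 6/13
  1 → 5: 6/14
  5 → 6: 6/10
  6 → 7: 12/18
  7 → 8: 12/18
  8 → 9: 12/12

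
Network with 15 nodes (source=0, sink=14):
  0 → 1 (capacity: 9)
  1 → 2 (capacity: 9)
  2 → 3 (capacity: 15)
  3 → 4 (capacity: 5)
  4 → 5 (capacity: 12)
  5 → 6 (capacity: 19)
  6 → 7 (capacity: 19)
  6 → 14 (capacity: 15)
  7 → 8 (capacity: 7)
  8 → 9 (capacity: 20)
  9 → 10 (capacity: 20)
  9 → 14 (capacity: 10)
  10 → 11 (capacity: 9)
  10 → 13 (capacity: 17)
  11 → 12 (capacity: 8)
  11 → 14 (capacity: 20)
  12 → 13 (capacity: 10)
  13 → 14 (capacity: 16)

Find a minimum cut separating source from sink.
Min cut value = 5, edges: (3,4)

Min cut value: 5
Partition: S = [0, 1, 2, 3], T = [4, 5, 6, 7, 8, 9, 10, 11, 12, 13, 14]
Cut edges: (3,4)

By max-flow min-cut theorem, max flow = min cut = 5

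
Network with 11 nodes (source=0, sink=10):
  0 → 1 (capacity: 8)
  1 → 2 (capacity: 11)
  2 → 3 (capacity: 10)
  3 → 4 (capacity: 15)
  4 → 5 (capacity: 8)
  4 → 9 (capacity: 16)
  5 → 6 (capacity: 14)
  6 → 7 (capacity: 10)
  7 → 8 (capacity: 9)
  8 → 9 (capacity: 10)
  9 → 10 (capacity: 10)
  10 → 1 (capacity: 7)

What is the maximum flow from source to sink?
Maximum flow = 8

Max flow: 8

Flow assignment:
  0 → 1: 8/8
  1 → 2: 8/11
  2 → 3: 8/10
  3 → 4: 8/15
  4 → 9: 8/16
  9 → 10: 8/10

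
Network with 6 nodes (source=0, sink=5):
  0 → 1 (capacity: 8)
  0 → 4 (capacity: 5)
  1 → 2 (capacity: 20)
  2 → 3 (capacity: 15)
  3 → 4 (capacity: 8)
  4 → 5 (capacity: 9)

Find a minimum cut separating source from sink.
Min cut value = 9, edges: (4,5)

Min cut value: 9
Partition: S = [0, 1, 2, 3, 4], T = [5]
Cut edges: (4,5)

By max-flow min-cut theorem, max flow = min cut = 9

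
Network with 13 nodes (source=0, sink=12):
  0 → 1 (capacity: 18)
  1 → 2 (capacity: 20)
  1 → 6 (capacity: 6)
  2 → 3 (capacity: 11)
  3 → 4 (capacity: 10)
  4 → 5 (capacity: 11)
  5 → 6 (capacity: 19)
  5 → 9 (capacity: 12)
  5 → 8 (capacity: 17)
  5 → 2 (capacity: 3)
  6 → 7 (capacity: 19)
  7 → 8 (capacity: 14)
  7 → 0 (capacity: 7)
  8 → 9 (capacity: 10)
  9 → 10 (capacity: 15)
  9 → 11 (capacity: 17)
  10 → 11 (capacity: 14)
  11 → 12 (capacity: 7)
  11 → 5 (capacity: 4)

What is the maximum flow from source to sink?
Maximum flow = 7

Max flow: 7

Flow assignment:
  0 → 1: 13/18
  1 → 2: 7/20
  1 → 6: 6/6
  2 → 3: 10/11
  3 → 4: 10/10
  4 → 5: 10/11
  5 → 9: 7/12
  5 → 2: 3/3
  6 → 7: 6/19
  7 → 0: 6/7
  9 → 11: 7/17
  11 → 12: 7/7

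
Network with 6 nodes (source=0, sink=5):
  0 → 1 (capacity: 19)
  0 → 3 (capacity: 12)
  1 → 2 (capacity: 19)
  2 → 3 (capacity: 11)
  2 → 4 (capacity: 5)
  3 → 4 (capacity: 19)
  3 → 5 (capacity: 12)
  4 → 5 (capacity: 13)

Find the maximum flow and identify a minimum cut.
Max flow = 25, Min cut edges: (3,5), (4,5)

Maximum flow: 25
Minimum cut: (3,5), (4,5)
Partition: S = [0, 1, 2, 3, 4], T = [5]

Max-flow min-cut theorem verified: both equal 25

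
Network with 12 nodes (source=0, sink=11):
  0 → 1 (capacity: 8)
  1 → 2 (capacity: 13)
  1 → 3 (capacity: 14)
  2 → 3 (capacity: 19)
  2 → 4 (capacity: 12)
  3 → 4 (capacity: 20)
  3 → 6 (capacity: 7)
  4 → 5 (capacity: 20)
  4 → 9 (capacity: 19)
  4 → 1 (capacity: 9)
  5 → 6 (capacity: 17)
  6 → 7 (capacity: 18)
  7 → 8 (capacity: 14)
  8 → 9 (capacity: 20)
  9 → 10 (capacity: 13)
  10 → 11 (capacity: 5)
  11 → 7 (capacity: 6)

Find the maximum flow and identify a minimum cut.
Max flow = 5, Min cut edges: (10,11)

Maximum flow: 5
Minimum cut: (10,11)
Partition: S = [0, 1, 2, 3, 4, 5, 6, 7, 8, 9, 10], T = [11]

Max-flow min-cut theorem verified: both equal 5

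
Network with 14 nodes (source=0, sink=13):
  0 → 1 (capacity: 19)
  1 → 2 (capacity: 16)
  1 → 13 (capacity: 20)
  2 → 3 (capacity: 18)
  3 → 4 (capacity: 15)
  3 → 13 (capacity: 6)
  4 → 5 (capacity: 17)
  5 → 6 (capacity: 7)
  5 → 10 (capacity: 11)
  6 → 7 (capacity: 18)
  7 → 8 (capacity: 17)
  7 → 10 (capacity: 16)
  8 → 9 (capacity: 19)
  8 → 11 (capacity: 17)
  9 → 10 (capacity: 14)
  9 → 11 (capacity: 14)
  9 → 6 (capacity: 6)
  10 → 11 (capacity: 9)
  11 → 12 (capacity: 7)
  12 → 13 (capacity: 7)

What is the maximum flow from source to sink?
Maximum flow = 19

Max flow: 19

Flow assignment:
  0 → 1: 19/19
  1 → 13: 19/20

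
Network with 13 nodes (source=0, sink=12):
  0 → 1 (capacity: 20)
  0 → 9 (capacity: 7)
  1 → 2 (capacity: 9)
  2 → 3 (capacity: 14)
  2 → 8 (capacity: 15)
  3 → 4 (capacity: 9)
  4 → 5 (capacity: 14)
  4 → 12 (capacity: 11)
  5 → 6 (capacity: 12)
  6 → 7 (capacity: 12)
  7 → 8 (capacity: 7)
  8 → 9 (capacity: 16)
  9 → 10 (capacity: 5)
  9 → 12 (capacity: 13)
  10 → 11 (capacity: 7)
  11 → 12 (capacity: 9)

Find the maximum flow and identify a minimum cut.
Max flow = 16, Min cut edges: (0,9), (1,2)

Maximum flow: 16
Minimum cut: (0,9), (1,2)
Partition: S = [0, 1], T = [2, 3, 4, 5, 6, 7, 8, 9, 10, 11, 12]

Max-flow min-cut theorem verified: both equal 16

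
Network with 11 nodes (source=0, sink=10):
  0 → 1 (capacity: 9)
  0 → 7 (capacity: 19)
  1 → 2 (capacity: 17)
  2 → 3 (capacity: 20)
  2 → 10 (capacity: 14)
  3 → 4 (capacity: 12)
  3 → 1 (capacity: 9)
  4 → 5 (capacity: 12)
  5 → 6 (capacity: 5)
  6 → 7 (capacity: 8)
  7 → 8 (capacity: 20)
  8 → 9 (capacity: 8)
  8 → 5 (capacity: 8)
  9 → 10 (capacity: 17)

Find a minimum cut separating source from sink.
Min cut value = 17, edges: (0,1), (8,9)

Min cut value: 17
Partition: S = [0, 4, 5, 6, 7, 8], T = [1, 2, 3, 9, 10]
Cut edges: (0,1), (8,9)

By max-flow min-cut theorem, max flow = min cut = 17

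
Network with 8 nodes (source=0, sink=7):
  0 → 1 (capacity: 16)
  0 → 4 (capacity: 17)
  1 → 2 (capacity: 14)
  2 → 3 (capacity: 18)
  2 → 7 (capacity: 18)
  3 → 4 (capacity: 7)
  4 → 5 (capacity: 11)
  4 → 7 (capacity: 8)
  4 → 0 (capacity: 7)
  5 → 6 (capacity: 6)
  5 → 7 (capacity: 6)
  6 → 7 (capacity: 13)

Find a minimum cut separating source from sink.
Min cut value = 31, edges: (0,4), (1,2)

Min cut value: 31
Partition: S = [0, 1], T = [2, 3, 4, 5, 6, 7]
Cut edges: (0,4), (1,2)

By max-flow min-cut theorem, max flow = min cut = 31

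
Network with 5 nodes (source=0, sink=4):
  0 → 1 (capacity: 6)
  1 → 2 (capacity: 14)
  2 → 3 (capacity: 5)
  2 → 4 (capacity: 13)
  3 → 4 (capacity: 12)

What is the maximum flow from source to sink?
Maximum flow = 6

Max flow: 6

Flow assignment:
  0 → 1: 6/6
  1 → 2: 6/14
  2 → 4: 6/13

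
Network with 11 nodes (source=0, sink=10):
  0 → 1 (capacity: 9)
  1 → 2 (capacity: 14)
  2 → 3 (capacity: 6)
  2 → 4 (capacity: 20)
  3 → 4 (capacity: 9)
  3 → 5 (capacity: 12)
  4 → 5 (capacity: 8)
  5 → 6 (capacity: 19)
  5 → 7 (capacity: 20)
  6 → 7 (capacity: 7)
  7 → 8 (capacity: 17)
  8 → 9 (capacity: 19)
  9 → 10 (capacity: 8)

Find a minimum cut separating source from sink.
Min cut value = 8, edges: (9,10)

Min cut value: 8
Partition: S = [0, 1, 2, 3, 4, 5, 6, 7, 8, 9], T = [10]
Cut edges: (9,10)

By max-flow min-cut theorem, max flow = min cut = 8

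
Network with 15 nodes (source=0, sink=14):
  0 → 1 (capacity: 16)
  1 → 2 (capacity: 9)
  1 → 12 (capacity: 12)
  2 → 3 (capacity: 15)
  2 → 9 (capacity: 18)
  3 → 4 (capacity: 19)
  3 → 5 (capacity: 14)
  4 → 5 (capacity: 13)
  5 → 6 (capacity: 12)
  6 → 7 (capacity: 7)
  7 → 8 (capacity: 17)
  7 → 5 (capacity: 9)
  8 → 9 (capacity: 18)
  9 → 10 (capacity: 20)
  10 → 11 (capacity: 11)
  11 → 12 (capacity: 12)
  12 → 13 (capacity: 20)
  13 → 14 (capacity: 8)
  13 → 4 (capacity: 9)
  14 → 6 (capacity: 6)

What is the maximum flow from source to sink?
Maximum flow = 8

Max flow: 8

Flow assignment:
  0 → 1: 8/16
  1 → 2: 4/9
  1 → 12: 4/12
  2 → 9: 4/18
  9 → 10: 4/20
  10 → 11: 4/11
  11 → 12: 4/12
  12 → 13: 8/20
  13 → 14: 8/8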